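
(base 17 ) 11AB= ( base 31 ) 5ik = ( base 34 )4mb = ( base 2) 1010100000111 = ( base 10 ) 5383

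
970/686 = 1+ 142/343 = 1.41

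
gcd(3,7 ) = 1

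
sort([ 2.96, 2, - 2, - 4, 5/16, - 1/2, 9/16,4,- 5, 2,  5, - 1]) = [-5, - 4, - 2, - 1, - 1/2,  5/16 , 9/16, 2, 2, 2.96, 4,5]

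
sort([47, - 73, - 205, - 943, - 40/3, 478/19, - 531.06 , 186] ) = [ - 943,  -  531.06, - 205, - 73,- 40/3,478/19, 47, 186]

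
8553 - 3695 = 4858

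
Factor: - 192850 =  - 2^1*5^2*7^1*19^1*29^1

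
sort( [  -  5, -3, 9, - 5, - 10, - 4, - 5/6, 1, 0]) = [ - 10, - 5,-5,-4, - 3, - 5/6, 0, 1, 9 ] 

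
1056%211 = 1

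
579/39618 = 193/13206 =0.01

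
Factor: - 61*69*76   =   - 319884 = - 2^2*3^1*19^1*23^1*61^1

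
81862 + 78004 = 159866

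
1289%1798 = 1289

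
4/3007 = 4/3007= 0.00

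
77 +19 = 96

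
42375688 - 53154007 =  - 10778319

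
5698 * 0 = 0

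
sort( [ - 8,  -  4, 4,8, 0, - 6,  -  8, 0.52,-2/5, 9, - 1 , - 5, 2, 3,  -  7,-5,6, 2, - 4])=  [ - 8,- 8,- 7, - 6,  -  5, - 5, - 4, - 4, - 1, -2/5, 0, 0.52,  2,2,3,4, 6, 8, 9] 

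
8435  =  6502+1933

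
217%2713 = 217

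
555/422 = 1 + 133/422 = 1.32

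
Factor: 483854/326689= 28462/19217 = 2^1*7^1*11^( - 1)*19^1*107^1*1747^(-1 )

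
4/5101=4/5101= 0.00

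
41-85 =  - 44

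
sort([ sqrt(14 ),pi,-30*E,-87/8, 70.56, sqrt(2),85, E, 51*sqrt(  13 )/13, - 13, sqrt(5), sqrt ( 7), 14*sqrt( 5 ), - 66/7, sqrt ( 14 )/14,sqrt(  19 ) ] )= [ - 30 * E, - 13 , - 87/8,- 66/7, sqrt ( 14 )/14, sqrt ( 2), sqrt( 5 ),  sqrt( 7),E,  pi, sqrt( 14),sqrt(19 ),51*sqrt( 13 )/13, 14 * sqrt( 5), 70.56, 85] 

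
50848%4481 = 1557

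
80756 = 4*20189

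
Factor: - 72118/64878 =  - 3^( - 1 )*11^( - 1 )*107^1*337^1*983^( - 1) = - 36059/32439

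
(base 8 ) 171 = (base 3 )11111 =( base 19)67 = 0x79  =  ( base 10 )121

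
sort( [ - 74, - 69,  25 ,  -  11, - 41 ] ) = [ - 74, - 69, - 41, - 11, 25 ]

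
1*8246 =8246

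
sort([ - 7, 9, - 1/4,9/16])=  [ - 7, - 1/4, 9/16, 9 ]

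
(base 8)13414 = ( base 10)5900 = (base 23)B3C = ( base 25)9B0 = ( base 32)5oc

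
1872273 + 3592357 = 5464630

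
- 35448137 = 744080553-779528690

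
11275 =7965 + 3310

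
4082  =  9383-5301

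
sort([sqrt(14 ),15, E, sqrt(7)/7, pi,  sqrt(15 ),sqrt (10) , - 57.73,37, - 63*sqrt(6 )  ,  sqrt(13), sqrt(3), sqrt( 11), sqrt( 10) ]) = [ - 63*sqrt( 6),  -  57.73, sqrt( 7 ) /7, sqrt(3), E, pi, sqrt(10 ), sqrt( 10 ), sqrt( 11) , sqrt(13),  sqrt( 14),  sqrt(15),15 , 37 ] 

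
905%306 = 293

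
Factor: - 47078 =-2^1*23539^1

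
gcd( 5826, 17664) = 6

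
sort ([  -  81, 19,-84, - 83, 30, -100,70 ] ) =[-100, -84,-83, - 81, 19,30,70 ] 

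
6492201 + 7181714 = 13673915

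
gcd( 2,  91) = 1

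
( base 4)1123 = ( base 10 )91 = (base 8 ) 133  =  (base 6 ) 231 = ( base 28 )37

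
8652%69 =27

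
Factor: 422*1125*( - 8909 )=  - 4229547750 = - 2^1*3^2*5^3*59^1*151^1*211^1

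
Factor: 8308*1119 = 2^2*3^1*31^1*67^1*373^1 = 9296652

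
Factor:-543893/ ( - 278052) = 2^( - 2 )*3^( - 1)*7^1*17^( - 1 ) *29^( - 1)*47^( - 1)*77699^1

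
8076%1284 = 372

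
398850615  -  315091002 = 83759613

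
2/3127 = 2/3127 =0.00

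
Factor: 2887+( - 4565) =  - 1678 = - 2^1 *839^1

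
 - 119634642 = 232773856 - 352408498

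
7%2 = 1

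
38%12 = 2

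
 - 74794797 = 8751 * ( - 8547)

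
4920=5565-645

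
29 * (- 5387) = -156223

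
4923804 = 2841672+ 2082132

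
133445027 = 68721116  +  64723911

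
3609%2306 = 1303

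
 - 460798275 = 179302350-640100625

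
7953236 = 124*64139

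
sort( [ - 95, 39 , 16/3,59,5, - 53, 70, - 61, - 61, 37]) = [ - 95, - 61,  -  61 , - 53, 5,  16/3, 37,39  ,  59, 70]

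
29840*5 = 149200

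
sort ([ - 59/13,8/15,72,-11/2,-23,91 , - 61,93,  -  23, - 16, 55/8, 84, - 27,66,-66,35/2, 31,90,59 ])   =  [-66, - 61, - 27,  -  23, - 23 , - 16, - 11/2,-59/13,8/15,55/8, 35/2,31,59,66, 72,84, 90,91,93 ]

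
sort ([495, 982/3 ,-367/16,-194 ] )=[-194, - 367/16, 982/3,495 ]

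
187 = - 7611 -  - 7798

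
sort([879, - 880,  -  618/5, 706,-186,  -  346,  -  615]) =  [ - 880, - 615, - 346, - 186 , - 618/5,706, 879]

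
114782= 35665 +79117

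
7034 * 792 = 5570928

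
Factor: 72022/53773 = 2^1 *36011^1*53773^( - 1 ) 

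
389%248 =141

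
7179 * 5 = 35895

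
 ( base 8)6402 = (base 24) 5ii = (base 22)6J8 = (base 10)3330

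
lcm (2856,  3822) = 259896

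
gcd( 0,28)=28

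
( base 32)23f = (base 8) 4157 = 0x86f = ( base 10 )2159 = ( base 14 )b03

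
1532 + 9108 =10640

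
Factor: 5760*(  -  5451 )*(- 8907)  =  2^7*3^4 * 5^1*23^1*79^1*2969^1= 279659848320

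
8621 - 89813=- 81192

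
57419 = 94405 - 36986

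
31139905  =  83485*373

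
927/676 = 927/676 = 1.37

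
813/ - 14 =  - 59 + 13/14 = - 58.07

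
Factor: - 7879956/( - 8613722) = 2^1 * 3^1 *7^1*13^( - 1)*31^( -1)*10687^( - 1 )*93809^1 = 3939978/4306861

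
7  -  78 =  - 71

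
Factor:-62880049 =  - 62880049^1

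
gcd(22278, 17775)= 237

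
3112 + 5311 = 8423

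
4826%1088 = 474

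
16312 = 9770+6542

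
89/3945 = 89/3945 =0.02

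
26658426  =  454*58719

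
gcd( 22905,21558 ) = 3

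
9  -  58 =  - 49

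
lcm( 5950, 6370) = 541450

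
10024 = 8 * 1253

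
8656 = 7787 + 869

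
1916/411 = 4+272/411 = 4.66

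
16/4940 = 4/1235 = 0.00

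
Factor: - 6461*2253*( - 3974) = 2^1*3^1*7^1*13^1*71^1*751^1*1987^1 = 57848059542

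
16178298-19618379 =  - 3440081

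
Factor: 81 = 3^4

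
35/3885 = 1/111 =0.01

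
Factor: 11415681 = 3^3*422803^1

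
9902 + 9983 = 19885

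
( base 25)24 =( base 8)66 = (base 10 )54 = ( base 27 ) 20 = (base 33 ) 1L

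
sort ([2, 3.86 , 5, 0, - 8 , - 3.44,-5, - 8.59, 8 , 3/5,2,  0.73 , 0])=[-8.59, - 8, - 5, - 3.44, 0,0,3/5, 0.73, 2, 2, 3.86, 5 , 8 ] 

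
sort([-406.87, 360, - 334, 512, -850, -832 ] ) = [ - 850, - 832,  -  406.87, - 334, 360,  512]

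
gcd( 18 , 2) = 2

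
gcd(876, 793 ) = 1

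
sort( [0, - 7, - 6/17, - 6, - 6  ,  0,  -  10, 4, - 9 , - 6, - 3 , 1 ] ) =[ - 10,- 9,  -  7  , - 6, - 6, -6, - 3, - 6/17, 0, 0, 1,4]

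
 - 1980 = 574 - 2554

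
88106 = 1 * 88106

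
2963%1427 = 109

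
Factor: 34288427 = 47^1*173^1*4217^1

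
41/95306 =41/95306 = 0.00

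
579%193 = 0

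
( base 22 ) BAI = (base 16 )15BA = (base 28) 72i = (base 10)5562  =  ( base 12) 3276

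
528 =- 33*(-16)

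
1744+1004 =2748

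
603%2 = 1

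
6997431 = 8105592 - 1108161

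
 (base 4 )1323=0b1111011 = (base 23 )58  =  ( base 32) 3r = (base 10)123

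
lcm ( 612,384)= 19584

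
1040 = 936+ 104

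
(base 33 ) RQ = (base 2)1110010101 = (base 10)917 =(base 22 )1jf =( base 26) 197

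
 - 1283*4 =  - 5132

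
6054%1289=898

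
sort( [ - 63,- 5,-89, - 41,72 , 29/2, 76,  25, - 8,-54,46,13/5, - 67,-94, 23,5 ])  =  [ - 94 ,- 89, - 67,  -  63,-54,- 41, - 8, - 5 , 13/5, 5, 29/2, 23,25 , 46, 72, 76]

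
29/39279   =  29/39279 = 0.00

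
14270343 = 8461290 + 5809053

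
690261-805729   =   - 115468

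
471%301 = 170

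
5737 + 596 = 6333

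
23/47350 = 23/47350 = 0.00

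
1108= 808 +300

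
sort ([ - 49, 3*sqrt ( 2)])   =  [-49,  3*sqrt( 2 ) ] 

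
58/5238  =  29/2619 = 0.01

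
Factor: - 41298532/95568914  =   - 2^1*7^(  -  2 )*11^1*67^1*14009^1*975193^( - 1 ) = - 20649266/47784457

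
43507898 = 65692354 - 22184456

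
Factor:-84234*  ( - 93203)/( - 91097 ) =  - 2^1*3^1*11^1*37^1*101^1*139^1*229^1 * 91097^( - 1 ) = - 7850861502/91097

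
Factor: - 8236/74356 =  - 71^1*641^(-1)= - 71/641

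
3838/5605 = 202/295 = 0.68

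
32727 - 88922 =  - 56195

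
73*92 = 6716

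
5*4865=24325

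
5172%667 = 503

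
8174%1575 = 299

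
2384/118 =20 +12/59 = 20.20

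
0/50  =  0= 0.00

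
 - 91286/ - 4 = 22821 + 1/2  =  22821.50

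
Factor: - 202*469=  - 2^1*7^1 *67^1*101^1=- 94738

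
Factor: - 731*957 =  - 3^1 * 11^1 * 17^1 * 29^1 * 43^1 = - 699567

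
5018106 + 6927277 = 11945383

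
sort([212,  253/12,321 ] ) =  [253/12, 212, 321 ]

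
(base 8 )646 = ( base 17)17E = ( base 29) eg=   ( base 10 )422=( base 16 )1A6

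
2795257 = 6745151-3949894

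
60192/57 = 1056 = 1056.00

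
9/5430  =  3/1810 =0.00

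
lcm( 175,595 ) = 2975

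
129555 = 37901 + 91654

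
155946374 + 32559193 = 188505567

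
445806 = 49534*9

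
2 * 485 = 970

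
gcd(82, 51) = 1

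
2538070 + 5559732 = 8097802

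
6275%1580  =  1535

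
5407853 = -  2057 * (- 2629)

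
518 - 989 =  - 471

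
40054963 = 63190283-23135320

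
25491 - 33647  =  -8156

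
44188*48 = 2121024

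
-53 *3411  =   - 180783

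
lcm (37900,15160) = 75800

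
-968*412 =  - 398816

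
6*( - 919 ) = - 5514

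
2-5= - 3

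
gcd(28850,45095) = 5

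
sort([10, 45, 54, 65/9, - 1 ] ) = [ - 1,65/9,10, 45,54]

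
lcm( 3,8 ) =24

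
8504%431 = 315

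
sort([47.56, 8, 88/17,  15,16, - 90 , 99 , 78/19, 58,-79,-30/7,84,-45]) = [ - 90, - 79,-45 , - 30/7,78/19 , 88/17 , 8, 15, 16,47.56, 58,84,  99 ] 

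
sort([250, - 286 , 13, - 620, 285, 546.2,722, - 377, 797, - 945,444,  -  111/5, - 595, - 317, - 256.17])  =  [ - 945, - 620, - 595, - 377, -317, - 286, - 256.17, - 111/5, 13, 250, 285, 444, 546.2, 722,797]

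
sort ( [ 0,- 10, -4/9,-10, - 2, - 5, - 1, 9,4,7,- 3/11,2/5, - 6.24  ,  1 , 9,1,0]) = [-10, - 10, - 6.24,-5,-2, - 1, -4/9, - 3/11,0,0,  2/5,1, 1,4,  7, 9,9]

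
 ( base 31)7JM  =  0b1110010101010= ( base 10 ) 7338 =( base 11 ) 5571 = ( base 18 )14bc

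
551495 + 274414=825909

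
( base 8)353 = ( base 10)235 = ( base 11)1A4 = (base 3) 22201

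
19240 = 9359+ 9881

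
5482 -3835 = 1647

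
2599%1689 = 910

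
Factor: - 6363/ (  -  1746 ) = 707/194 = 2^( - 1)*7^1*97^( - 1 )*101^1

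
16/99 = 16/99= 0.16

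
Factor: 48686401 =73^1*666937^1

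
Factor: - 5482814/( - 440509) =2^1*83^1*33029^1*440509^( - 1 )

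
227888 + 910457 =1138345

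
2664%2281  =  383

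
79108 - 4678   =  74430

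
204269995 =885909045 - 681639050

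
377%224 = 153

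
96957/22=4407 + 3/22=4407.14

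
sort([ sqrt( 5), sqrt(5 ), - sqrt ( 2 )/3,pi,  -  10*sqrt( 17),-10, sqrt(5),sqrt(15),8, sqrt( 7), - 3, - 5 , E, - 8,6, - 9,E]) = [ - 10*sqrt(17 ) , - 10 , - 9, - 8, - 5, - 3,  -  sqrt (2)/3, sqrt ( 5 ), sqrt(5), sqrt (5), sqrt(7),E,E, pi,sqrt(15),6, 8 ] 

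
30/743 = 30/743 = 0.04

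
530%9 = 8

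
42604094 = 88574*481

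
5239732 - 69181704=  - 63941972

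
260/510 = 26/51 = 0.51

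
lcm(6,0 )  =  0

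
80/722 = 40/361 = 0.11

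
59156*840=49691040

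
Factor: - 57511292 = -2^2 * 29^1*495787^1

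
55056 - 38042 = 17014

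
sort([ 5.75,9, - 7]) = [-7,5.75,9 ]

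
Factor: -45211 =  - 29^1*1559^1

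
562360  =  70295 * 8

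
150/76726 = 75/38363= 0.00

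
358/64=179/32 = 5.59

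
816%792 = 24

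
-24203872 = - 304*79618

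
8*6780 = 54240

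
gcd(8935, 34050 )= 5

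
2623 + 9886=12509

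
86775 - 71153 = 15622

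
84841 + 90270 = 175111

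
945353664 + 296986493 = 1242340157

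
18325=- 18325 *( - 1 )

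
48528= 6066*8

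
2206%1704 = 502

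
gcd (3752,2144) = 536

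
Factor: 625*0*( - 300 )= 0^1 = 0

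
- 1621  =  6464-8085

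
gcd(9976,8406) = 2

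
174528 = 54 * 3232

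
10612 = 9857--755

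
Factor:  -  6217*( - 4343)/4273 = 43^1*101^1*4273^( - 1 )*6217^1 = 27000431/4273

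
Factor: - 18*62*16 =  - 17856 = -2^6 * 3^2 *31^1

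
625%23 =4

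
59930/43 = 59930/43 = 1393.72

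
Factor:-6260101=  - 19^2*17341^1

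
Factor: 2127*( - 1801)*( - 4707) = 3^3 * 523^1*709^1 *1801^1 = 18031231989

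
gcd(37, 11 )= 1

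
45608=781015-735407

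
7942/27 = 294 + 4/27 = 294.15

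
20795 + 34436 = 55231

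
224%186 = 38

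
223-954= - 731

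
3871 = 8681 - 4810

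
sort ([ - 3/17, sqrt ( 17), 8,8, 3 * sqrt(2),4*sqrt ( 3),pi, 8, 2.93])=[ - 3/17,2.93, pi, sqrt(17),3*sqrt( 2 ),4*sqrt( 3 ), 8 , 8,  8]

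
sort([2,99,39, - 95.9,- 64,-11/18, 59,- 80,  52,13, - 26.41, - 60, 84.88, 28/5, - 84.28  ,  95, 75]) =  [ - 95.9 , - 84.28, - 80, -64, - 60, - 26.41, - 11/18, 2,  28/5 , 13, 39, 52,59,75,84.88, 95,99] 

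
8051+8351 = 16402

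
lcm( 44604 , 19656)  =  1159704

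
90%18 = 0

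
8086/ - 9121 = -8086/9121= -0.89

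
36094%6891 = 1639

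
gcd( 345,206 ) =1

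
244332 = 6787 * 36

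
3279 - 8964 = -5685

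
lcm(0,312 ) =0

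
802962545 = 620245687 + 182716858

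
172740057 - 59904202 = 112835855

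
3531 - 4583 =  - 1052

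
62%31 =0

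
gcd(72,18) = 18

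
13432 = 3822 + 9610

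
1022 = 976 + 46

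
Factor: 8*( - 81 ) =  - 2^3*3^4 = - 648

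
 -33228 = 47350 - 80578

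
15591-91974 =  - 76383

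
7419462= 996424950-989005488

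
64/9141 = 64/9141 =0.01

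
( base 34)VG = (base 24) 1ke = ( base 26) 1F4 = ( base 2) 10000101110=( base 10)1070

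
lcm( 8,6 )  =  24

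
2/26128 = 1/13064 = 0.00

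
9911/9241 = 9911/9241 = 1.07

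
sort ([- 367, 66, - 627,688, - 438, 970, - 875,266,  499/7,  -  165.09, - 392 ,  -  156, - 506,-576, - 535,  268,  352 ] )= [-875, - 627, - 576,  -  535, - 506,-438, - 392, - 367, - 165.09 , - 156, 66 , 499/7, 266,268,352, 688 , 970] 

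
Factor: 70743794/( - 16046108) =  - 35371897/8023054 = - 2^( - 1)*  11^1*13^(-1)*19^(-1 ) * 109^( - 1)*149^( -1)*1741^1*1847^1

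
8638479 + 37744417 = 46382896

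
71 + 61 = 132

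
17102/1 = 17102 = 17102.00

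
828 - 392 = 436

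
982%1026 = 982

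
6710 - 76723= - 70013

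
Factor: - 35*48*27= - 2^4*3^4 * 5^1*7^1 =- 45360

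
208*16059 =3340272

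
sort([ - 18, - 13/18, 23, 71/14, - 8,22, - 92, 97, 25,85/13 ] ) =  [ - 92, - 18, - 8, - 13/18, 71/14,85/13, 22,23, 25,97]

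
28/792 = 7/198=0.04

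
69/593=69/593 =0.12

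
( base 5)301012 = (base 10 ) 9507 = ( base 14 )3671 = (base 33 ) 8o3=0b10010100100011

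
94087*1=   94087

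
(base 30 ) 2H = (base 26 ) 2p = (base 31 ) 2F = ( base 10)77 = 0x4D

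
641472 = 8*80184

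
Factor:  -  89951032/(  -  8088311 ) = 2^3*7^(-1)*11^ ( - 1) * 17^( - 1)*37^( - 1)*167^ (-1)*11243879^1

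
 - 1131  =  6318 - 7449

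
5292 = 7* 756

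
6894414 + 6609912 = 13504326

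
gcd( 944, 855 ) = 1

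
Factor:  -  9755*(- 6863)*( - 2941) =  - 196895729665 = -  5^1*17^1*173^1*1951^1 * 6863^1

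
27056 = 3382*8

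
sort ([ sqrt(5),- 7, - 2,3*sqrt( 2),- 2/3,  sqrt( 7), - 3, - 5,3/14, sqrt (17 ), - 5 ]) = [ - 7, - 5,  -  5, - 3, - 2, - 2/3, 3/14,sqrt(5) , sqrt(7 ),sqrt (17),  3*sqrt( 2)]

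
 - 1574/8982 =-787/4491 =- 0.18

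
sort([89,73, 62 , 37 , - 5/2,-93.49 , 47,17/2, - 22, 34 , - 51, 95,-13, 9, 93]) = [ - 93.49, -51, - 22, - 13, - 5/2, 17/2,9,  34, 37,47, 62, 73,89, 93,  95 ] 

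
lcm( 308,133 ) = 5852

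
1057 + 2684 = 3741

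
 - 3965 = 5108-9073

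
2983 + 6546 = 9529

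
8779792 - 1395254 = 7384538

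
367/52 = 367/52 =7.06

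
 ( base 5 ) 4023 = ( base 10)513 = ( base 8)1001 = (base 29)hk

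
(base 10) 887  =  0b1101110111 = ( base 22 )1i7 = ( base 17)313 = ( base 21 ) 205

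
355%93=76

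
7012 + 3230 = 10242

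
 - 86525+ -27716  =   - 114241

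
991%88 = 23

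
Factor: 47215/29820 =2^ ( - 2 )*3^ ( - 1 )*19^1 = 19/12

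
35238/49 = 5034/7 = 719.14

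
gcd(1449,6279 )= 483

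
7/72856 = 1/10408 = 0.00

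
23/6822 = 23/6822 = 0.00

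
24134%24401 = 24134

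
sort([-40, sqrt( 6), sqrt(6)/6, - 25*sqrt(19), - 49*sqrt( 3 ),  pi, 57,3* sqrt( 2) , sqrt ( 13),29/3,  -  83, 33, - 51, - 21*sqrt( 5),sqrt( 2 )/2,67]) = [ - 25*sqrt( 19), - 49*sqrt(3), - 83,  -  51, - 21*sqrt(5),  -  40,sqrt( 6 )/6,sqrt(2) /2 , sqrt(6 ), pi , sqrt( 13),3*sqrt(2 ),29/3,33, 57,67 ] 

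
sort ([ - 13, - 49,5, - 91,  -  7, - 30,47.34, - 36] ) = [-91, - 49, - 36, - 30,-13, - 7, 5, 47.34] 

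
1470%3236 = 1470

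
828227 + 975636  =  1803863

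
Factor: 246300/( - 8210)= - 30 = - 2^1*3^1 *5^1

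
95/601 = 95/601 = 0.16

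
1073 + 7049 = 8122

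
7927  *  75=594525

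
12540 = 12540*1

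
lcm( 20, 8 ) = 40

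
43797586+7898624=51696210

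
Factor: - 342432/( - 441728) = 369/476 = 2^( - 2)*3^2*7^( - 1)*17^(  -  1 )*41^1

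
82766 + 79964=162730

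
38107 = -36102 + 74209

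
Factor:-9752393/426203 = -7^1*37^ ( - 1 )*199^1*7001^1*11519^( - 1 ) 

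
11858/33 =1078/3 = 359.33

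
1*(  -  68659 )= - 68659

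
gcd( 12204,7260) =12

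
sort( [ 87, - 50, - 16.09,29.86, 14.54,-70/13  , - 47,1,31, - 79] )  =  [ - 79, - 50, - 47, -16.09,-70/13,1,  14.54, 29.86,31, 87 ]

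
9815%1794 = 845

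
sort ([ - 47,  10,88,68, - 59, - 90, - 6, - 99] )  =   [  -  99, - 90, - 59, - 47 ,-6, 10,68, 88 ]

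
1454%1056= 398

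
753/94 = 8+1/94 = 8.01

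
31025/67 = 31025/67 =463.06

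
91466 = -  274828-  - 366294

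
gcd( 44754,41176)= 2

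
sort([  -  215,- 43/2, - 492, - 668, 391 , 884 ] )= [-668, - 492,-215,  -  43/2, 391,884] 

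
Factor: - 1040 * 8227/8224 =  - 2^(  -  1 ) * 5^1*13^1 * 19^1 * 257^ (- 1)*433^1 = -534755/514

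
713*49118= 35021134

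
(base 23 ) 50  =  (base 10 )115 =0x73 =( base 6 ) 311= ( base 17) 6D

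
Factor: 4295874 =2^1*3^1*11^1*65089^1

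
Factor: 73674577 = 73674577^1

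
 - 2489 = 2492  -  4981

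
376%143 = 90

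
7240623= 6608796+631827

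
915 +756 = 1671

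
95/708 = 95/708 = 0.13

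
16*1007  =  16112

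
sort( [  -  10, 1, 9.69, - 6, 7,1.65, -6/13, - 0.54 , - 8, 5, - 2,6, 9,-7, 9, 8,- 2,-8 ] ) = [-10, - 8, - 8,-7, - 6, - 2, - 2,-0.54,- 6/13, 1, 1.65, 5, 6 , 7,8, 9,9, 9.69] 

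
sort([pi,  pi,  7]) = [pi,pi,7]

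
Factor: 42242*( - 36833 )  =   - 1555899586 = - 2^1*21121^1*36833^1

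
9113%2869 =506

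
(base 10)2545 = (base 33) 2B4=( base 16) 9f1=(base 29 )30M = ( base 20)675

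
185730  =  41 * 4530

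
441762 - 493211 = -51449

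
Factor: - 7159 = -7159^1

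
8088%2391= 915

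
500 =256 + 244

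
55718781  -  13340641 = 42378140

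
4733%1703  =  1327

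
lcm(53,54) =2862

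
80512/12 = 6709 + 1/3 = 6709.33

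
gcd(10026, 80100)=18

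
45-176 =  -131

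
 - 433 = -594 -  -161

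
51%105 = 51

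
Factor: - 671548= - 2^2*167887^1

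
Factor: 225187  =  67^1*3361^1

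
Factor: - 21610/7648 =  - 10805/3824 = - 2^( - 4 )* 5^1 * 239^( - 1) * 2161^1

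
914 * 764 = 698296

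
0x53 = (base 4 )1103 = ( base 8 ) 123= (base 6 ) 215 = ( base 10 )83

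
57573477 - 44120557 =13452920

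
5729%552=209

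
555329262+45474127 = 600803389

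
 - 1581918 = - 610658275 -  - 609076357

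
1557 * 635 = 988695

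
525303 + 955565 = 1480868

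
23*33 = 759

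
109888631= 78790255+31098376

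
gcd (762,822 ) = 6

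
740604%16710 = 5364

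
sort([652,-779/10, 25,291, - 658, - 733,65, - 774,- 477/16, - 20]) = [- 774, - 733, - 658 , -779/10 ,-477/16, - 20 , 25,65,  291, 652 ]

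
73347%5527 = 1496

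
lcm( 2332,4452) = 48972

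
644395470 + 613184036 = 1257579506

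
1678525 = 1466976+211549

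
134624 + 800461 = 935085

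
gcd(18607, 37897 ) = 1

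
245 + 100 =345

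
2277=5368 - 3091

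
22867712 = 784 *29168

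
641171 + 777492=1418663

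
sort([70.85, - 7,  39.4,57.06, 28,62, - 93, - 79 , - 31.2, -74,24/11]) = [ - 93, - 79, - 74,  -  31.2 , - 7, 24/11,28,  39.4, 57.06,62,70.85]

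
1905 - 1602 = 303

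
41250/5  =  8250 = 8250.00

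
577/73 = 577/73 = 7.90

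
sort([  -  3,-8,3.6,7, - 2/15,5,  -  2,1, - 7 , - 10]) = [ - 10, - 8, - 7, - 3, - 2, - 2/15,1,3.6, 5,  7]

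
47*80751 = 3795297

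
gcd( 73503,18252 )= 9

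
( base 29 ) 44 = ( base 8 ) 170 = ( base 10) 120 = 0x78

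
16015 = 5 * 3203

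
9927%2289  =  771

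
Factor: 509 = 509^1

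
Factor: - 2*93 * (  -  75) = 2^1*3^2 * 5^2*31^1 =13950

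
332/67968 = 83/16992 = 0.00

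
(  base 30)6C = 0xc0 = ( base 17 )B5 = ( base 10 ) 192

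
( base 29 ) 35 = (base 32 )2s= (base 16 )5C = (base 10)92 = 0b1011100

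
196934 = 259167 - 62233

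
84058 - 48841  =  35217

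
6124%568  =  444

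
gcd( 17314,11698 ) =2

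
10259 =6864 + 3395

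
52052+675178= 727230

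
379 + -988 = -609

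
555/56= 9 + 51/56 = 9.91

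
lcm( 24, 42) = 168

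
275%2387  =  275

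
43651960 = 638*68420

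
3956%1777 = 402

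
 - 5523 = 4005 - 9528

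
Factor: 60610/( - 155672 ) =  - 95/244 = - 2^(-2 ) *5^1*19^1 *61^( - 1 ) 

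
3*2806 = 8418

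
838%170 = 158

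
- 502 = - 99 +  - 403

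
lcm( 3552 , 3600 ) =266400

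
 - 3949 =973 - 4922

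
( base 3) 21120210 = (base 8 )12631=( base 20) DG9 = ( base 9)7523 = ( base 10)5529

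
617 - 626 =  -9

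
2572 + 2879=5451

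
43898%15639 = 12620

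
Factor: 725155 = 5^1*145031^1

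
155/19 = 8+3/19 = 8.16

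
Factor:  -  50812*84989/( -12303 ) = 4318461068/12303 = 2^2*3^(-2 )*37^1 * 1367^( - 1)*2297^1*12703^1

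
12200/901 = 12200/901 = 13.54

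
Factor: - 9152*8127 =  - 2^6*3^3*7^1*11^1 * 13^1*43^1 =-74378304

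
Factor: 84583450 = 2^1*5^2*7^1 *241667^1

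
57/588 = 19/196 = 0.10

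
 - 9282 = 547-9829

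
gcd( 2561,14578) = 197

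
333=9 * 37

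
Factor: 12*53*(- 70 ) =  - 2^3*3^1*5^1 * 7^1*53^1=- 44520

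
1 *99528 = 99528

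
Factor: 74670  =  2^1*3^1*5^1*19^1*131^1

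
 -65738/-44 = 1494 + 1/22 = 1494.05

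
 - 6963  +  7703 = 740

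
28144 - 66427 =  - 38283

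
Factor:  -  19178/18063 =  - 86/81 = - 2^1 * 3^( - 4 )*43^1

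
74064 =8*9258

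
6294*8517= 53605998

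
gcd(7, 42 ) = 7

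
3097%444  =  433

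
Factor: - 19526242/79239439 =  - 2^1* 23^(- 2 )*149791^(-1 )*9763121^1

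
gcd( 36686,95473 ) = 1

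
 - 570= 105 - 675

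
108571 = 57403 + 51168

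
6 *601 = 3606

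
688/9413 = 688/9413 = 0.07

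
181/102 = 181/102 = 1.77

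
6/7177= 6/7177 = 0.00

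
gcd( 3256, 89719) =1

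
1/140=1/140 = 0.01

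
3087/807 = 1029/269 = 3.83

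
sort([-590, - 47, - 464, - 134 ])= [ - 590, - 464,-134,-47 ] 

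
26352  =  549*48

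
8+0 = 8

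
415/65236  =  415/65236 = 0.01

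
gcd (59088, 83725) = 1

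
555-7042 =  - 6487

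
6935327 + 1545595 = 8480922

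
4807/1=4807 = 4807.00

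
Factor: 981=3^2*109^1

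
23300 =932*25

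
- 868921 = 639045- 1507966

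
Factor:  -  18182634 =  - 2^1*3^1*1289^1*2351^1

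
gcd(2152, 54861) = 1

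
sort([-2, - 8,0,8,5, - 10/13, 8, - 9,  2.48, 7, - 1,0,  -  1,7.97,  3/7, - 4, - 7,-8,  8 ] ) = [  -  9, - 8, - 8 , - 7, - 4, - 2,-1,  -  1,  -  10/13,0,  0,  3/7,2.48,5, 7, 7.97, 8,8,8]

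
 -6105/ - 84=72 + 19/28=72.68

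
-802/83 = - 802/83 =- 9.66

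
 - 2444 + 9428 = 6984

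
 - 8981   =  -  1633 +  - 7348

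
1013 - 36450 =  - 35437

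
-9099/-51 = 178 + 7/17=   178.41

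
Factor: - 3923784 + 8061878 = 2^1*2069047^1  =  4138094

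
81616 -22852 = 58764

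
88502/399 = 221 + 17/21 = 221.81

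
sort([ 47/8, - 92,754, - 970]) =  [ - 970, - 92,47/8, 754]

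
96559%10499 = 2068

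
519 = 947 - 428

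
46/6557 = 46/6557 = 0.01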